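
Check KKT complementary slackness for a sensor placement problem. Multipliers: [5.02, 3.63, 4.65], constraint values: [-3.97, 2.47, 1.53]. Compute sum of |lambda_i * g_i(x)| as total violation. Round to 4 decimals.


KKT complementary slackness check:
lambda_1 * g_1 = 5.02 * -3.97 = -19.9294
lambda_2 * g_2 = 3.63 * 2.47 = 8.9661
lambda_3 * g_3 = 4.65 * 1.53 = 7.1145
Total violation = 19.9294 + 8.9661 + 7.1145 = 36.01


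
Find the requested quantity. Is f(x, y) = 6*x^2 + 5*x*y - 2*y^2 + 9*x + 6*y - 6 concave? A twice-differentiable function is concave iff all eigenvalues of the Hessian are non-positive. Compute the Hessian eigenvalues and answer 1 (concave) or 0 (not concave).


The Hessian of f(x,y) = 6*x^2 + 5*x*y - 2*y^2 + 9*x + 6*y - 6 is:
H = [[12, 5], [5, -4]]
Trace = 12 - 4 = 8
Determinant = 12*-4 - (5)^2 = -73
Discriminant = (8)^2 - 4*-73 = 356.0
Eigenvalues: lambda_1 = -5.434, lambda_2 = 13.434
The function is not concave.

0


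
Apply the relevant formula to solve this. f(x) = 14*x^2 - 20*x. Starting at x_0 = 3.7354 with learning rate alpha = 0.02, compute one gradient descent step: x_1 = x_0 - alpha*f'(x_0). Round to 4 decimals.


We compute the gradient at x_0 and apply the update.
f'(x) = 28*x - 20
f'(3.7354) = 28*3.7354 - 20 = 84.5912
x_1 = 3.7354 - 0.02*84.5912 = 2.0436


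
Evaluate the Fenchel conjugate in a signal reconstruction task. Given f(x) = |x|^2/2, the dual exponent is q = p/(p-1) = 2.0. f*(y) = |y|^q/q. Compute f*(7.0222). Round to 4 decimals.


The conjugate exponent q satisfies 1/p + 1/q = 1.
p = 2, so q = 2/(2 - 1) = 2.0
|y|^q = 7.0222^2.0 = 49.3113
f*(7.0222) = 49.3113 / 2.0 = 24.6556


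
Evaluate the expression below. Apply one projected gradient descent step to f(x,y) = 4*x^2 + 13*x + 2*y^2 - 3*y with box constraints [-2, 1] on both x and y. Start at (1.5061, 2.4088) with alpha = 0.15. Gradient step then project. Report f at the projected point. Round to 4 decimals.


Step 1: Compute gradient at (1.5061, 2.4088).
grad_x = 2*4*1.5061 + 13 = 25.0488
grad_y = 2*2*2.4088 - 3 = 6.6352
Step 2: Gradient step.
x_raw = 1.5061 - 0.15*25.0488 = -2.2512
y_raw = 2.4088 - 0.15*6.6352 = 1.4135
Step 3: Project onto [-2, 1].
x_proj = clip(-2.2512) = -2.0
y_proj = clip(1.4135) = 1.0
Step 4: Evaluate f.
f(-2.0, 1.0) = -11.0


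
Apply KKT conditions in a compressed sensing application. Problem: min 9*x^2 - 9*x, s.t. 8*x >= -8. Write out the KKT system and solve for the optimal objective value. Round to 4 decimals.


Step 1: Try lambda = 0 (constraint inactive).
Stationarity: 2*9*x - 9 = 0
x* = 9/(2*9) = 0.5
Check constraint: 8*0.5 = 4.0 >= -8 -- satisfied.
Step 2: Compute optimal value.
f(x*) = 9*0.5^2 - 9*0.5 = -2.25


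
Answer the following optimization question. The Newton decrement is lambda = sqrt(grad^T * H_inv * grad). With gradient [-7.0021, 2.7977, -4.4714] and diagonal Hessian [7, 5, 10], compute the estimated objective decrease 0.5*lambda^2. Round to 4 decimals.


Step 1: H is diagonal, so H^(-1) * g = [-1.0003, 0.5595, -0.4471].
Step 2: g^T H^(-1) g = sum_i g_i^2 / H_ii
  = (-7.0021)^2/7 + (2.7977)^2/5 + (-4.4714)^2/10
  = 7.0042 + 1.5654 + 1.9993 = 10.569
Step 3: Objective decrease = 0.5 * g^T H^(-1) g = 5.2845


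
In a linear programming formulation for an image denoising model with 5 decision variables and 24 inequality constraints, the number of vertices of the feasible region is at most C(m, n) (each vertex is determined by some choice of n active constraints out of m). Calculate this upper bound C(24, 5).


Each vertex corresponds to some choice of n active constraints out of m, so the number of vertices is at most C(m, n) = m! / (n!(m-n)!).
m = 24, n = 5
Numerator: 24 * 23 * 22 * 21 * 20
Denominator: 5! = 120
C(24, 5) = 42504


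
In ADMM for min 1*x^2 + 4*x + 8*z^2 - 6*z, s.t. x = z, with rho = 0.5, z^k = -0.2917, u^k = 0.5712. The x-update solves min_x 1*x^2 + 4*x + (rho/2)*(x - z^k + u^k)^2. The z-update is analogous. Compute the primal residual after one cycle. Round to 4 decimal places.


ADMM iteration with rho = 0.5, z^k = -0.2917, u^k = 0.5712
Step 1: x-update.
Minimize 1*x^2 + 4*x + (0.5/2)*(x + 0.2917 + 0.5712)^2
FOC: (2*1 + 0.5)*x = -4 + 0.5*(-0.2917 - 0.5712)
x^{k+1} = -1.7726
Step 2: z-update.
Minimize 8*z^2 - 6*z + (0.5/2)*(-1.7726 - z + 0.5712)^2
FOC: (2*8 + 0.5)*z = 6 + 0.5*(-1.7726 + 0.5712)
z^{k+1} = 0.3272
Step 3: u-update.
u^{k+1} = 0.5712 - 1.7726 - 0.3272 = -1.5286
Step 4: Primal residual = |-1.7726 - 0.3272| = 2.0998


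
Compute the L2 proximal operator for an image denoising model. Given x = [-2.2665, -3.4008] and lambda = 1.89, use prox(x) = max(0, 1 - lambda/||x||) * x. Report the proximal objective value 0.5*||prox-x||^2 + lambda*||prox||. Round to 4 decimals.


Step 1: Compute ||x||.
||x|| = 4.0869
Step 2: Compute scaling factor.
scale = max(0, 1 - 1.89/4.0869) = 0.5375
Step 3: prox(x) = [-1.2183, -1.8281]
||prox(x)|| = 2.1969
Step 4: Proximal objective.
0.5*||prox-x||^2 = 1.7861
lambda*||prox|| = 4.1521
Total = 5.9381


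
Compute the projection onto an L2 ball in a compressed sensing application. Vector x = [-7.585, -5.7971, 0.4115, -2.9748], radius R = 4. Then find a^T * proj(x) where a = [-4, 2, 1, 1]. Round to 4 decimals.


Step 1: Compute ||x|| (intermediates to 6 decimals).
||x|| = sqrt((-7.585)^2 + (-5.7971)^2 + 0.4115^2 + (-2.9748)^2) = 10.007865
Step 2: Project.
Since ||x|| > R, scale = R/||x|| = 4/10.007865 = 0.399686, proj(x) = scale * x
proj(x) = [-3.031618, -2.31702, 0.164471, -1.188986]
Step 3: Dot product.
a^T * proj(x) = -4*(-3.031618) + 2*(-2.31702) + 1*0.164471 + 1*(-1.188986) = 6.4679


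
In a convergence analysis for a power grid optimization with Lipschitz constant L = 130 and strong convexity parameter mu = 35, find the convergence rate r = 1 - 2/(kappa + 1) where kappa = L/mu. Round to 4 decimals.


Step 1: Compute the condition number.
kappa = L/mu = 130/35 = 3.7143
Step 2: Compute the convergence rate.
r = 1 - 2/(kappa + 1) = 1 - 2*mu/(L + mu) = (L - mu)/(L + mu) = 95/165 = 0.5758


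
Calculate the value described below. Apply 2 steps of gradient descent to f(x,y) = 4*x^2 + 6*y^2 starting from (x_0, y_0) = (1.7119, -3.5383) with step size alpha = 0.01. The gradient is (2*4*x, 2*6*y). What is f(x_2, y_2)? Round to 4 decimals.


Gradient descent on f(x,y) = 4*x^2 + 6*y^2.
Starting point: (1.7119, -3.5383), alpha = 0.01
Step 1: grad_x = 2*4*1.7119 = 13.6952, grad_y = 2*6*-3.5383 = -42.4596
  x_1 = 1.7119 - 0.01*13.6952 = 1.5749
  y_1 = -3.5383 - 0.01*-42.4596 = -3.1137
Step 2: grad_x = 2*4*1.5749 = 12.5996, grad_y = 2*6*-3.1137 = -37.3644
  x_2 = 1.5749 - 0.01*12.5996 = 1.449
  y_2 = -3.1137 - 0.01*-37.3644 = -2.7401
f(1.449, -2.7401) = 4*1.449^2 + 6*(-2.7401)^2 = 53.4454


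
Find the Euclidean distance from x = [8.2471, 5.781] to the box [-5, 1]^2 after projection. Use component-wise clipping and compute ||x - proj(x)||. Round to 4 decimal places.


Project each component onto [-5, 1].
clip(8.2471) = 1.0, clip(5.781) = 1.0
Projection = [1.0, 1.0]
Squared diffs: [52.5205, 22.858]
Distance = sqrt(75.3785) = 8.6821


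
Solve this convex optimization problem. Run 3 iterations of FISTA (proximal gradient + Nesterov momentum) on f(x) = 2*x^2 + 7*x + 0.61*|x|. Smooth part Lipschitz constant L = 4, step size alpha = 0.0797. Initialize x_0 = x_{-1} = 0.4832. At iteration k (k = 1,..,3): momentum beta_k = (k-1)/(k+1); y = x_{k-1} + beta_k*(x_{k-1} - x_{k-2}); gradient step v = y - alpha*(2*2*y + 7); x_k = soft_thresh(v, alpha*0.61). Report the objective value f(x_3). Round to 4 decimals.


FISTA on f(x) = 2*x^2 + 7*x + 0.61*|x|
L = 4, alpha = 0.0797
Iteration 1: beta = 0.0, y = 0.4832 + 0.0*(0.4832 - 0.4832) = 0.4832
  grad(y) = 8.9328, v = y - alpha*grad = -0.2287
  prox(v) = soft_thresh(-0.2287, 0.0486) = -0.1801
Iteration 2: beta = 0.3333, y = -0.1801 + 0.3333*(-0.1801 - 0.4832) = -0.4012
  grad(y) = 5.3951, v = y - alpha*grad = -0.8312
  prox(v) = soft_thresh(-0.8312, 0.0486) = -0.7826
Iteration 3: beta = 0.5, y = -0.7826 + 0.5*(-0.7826 + 0.1801) = -1.0838
  grad(y) = 2.6646, v = y - alpha*grad = -1.2962
  prox(v) = soft_thresh(-1.2962, 0.0486) = -1.2476
f(x_3) = 2*(-1.2476)^2 + 7*(-1.2476) + 0.61*|-1.2476| = -4.8591


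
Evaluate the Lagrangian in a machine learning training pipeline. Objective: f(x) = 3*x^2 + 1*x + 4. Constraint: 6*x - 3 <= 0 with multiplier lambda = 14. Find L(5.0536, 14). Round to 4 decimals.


Step 1: Evaluate f(x).
f(5.0536) = 3*5.0536^2 + 1*5.0536 + 4 = 85.6702
Step 2: Evaluate g(x).
g(5.0536) = 6*5.0536 - 3 = 27.3216
Step 3: Compute Lagrangian.
L = 85.6702 + 14*27.3216 = 468.1726


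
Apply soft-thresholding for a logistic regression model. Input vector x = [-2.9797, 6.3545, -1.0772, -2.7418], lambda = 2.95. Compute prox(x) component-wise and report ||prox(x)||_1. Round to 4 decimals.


Soft-thresholding with lambda = 2.95:
prox(-2.9797) = sign(-2.9797)*max(|-2.9797| - 2.95, 0) = -0.0297
prox(6.3545) = sign(6.3545)*max(|6.3545| - 2.95, 0) = 3.4045
prox(-1.0772) = sign(-1.0772)*max(|-1.0772| - 2.95, 0) = 0.0
prox(-2.7418) = sign(-2.7418)*max(|-2.7418| - 2.95, 0) = 0.0
prox(x) = [-0.0297, 3.4045, 0.0, 0.0]
||prox(x)||_1 = 0.0297 + 3.4045 + 0.0 + 0.0 = 3.4342


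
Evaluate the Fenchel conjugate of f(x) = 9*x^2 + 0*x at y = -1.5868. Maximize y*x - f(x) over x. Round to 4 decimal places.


f*(y) = sup_x {y*x - a*x^2 - b*x} = sup_x {(y-b)*x - a*x^2}
FOC: (y - b) - 2a*x = 0 => x* = (y - b)/(2a)
x* = (-1.5868 - 0)/(2*9) = -0.0882
f*(-1.5868) = (y-b)^2/(4a) = (-1.5868 - 0)^2/(4*9)
= 2.5179/36 = 0.0699


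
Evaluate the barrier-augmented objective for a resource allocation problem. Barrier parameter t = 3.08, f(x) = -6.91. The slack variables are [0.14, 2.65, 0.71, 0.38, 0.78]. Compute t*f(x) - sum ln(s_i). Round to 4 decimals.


Step 1: Compute log-barrier.
ln values: [-1.9661, 0.9746, -0.3425, -0.9676, -0.2485]
phi = -(-1.9661 + 0.9746 - 0.3425 - 0.9676 - 0.2485) = 2.5501
Step 2: Compute augmented objective.
t*f(x) = 3.08*-6.91 = -21.2828
Total = -21.2828 + 2.5501 = -18.7327


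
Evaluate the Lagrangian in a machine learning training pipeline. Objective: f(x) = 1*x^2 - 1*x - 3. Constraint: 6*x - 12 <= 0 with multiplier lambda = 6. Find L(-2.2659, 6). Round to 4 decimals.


Step 1: Evaluate f(x).
f(-2.2659) = 1*(-2.2659)^2 - 1*(-2.2659) - 3 = 4.4002
Step 2: Evaluate g(x).
g(-2.2659) = 6*-2.2659 - 12 = -25.5954
Step 3: Compute Lagrangian.
L = 4.4002 + 6*-25.5954 = -149.1722


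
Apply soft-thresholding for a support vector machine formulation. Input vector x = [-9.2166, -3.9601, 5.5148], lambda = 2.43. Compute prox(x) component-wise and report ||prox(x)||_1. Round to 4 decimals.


Soft-thresholding with lambda = 2.43:
prox(-9.2166) = sign(-9.2166)*max(|-9.2166| - 2.43, 0) = -6.7866
prox(-3.9601) = sign(-3.9601)*max(|-3.9601| - 2.43, 0) = -1.5301
prox(5.5148) = sign(5.5148)*max(|5.5148| - 2.43, 0) = 3.0848
prox(x) = [-6.7866, -1.5301, 3.0848]
||prox(x)||_1 = 6.7866 + 1.5301 + 3.0848 = 11.4015


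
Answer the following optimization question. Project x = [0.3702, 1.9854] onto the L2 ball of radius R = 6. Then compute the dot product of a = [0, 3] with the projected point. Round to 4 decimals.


Step 1: Compute ||x|| (intermediates to 6 decimals).
||x|| = sqrt(0.3702^2 + 1.9854^2) = 2.019619
Step 2: Project.
Since ||x|| <= R, proj = x (no scaling needed).
proj(x) = [0.3702, 1.9854]
Step 3: Dot product.
a^T * proj(x) = 0*0.3702 + 3*1.9854 = 5.9562


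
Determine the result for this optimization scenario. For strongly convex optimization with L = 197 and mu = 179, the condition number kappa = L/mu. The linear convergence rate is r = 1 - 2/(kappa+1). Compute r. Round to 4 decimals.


Step 1: Compute the condition number.
kappa = L/mu = 197/179 = 1.1006
Step 2: Compute the convergence rate.
r = 1 - 2/(kappa + 1) = 1 - 2*mu/(L + mu) = (L - mu)/(L + mu) = 18/376 = 0.0479


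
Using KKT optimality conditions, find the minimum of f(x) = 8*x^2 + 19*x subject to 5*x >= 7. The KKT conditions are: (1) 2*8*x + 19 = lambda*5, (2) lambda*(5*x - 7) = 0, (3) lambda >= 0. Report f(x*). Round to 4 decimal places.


Step 1: Try lambda = 0 (constraint inactive).
x_unc = -19/(2*8) = -1.1875
Check: 5*-1.1875 = -5.9375 < 7 -- violated!
Step 2: Constraint must be active: 5*x = 7
x* = 7/5 = 1.4
lambda = (2*8*1.4 + 19)/5 = 8.28
Step 3: Compute optimal value.
f(x*) = 8*1.4^2 + 19*1.4 = 42.28


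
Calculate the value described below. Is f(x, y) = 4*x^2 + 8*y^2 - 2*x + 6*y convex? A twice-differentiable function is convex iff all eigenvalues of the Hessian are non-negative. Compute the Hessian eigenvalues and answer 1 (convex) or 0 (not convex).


The Hessian of f(x,y) = 4*x^2 + 8*y^2 - 2*x + 6*y is:
H = [[8, 0], [0, 16]]
Trace = 8 + 16 = 24
Determinant = 8*16 - (0)^2 = 128
Discriminant = (24)^2 - 4*128 = 64.0
Eigenvalues: lambda_1 = 8.0, lambda_2 = 16.0
The function is convex.

1


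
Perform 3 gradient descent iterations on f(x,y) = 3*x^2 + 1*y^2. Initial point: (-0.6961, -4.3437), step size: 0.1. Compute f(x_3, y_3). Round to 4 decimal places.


Gradient descent on f(x,y) = 3*x^2 + 1*y^2.
Starting point: (-0.6961, -4.3437), alpha = 0.1
Step 1: grad_x = 2*3*-0.6961 = -4.1766, grad_y = 2*1*-4.3437 = -8.6874
  x_1 = -0.6961 - 0.1*-4.1766 = -0.2784
  y_1 = -4.3437 - 0.1*-8.6874 = -3.475
Step 2: grad_x = 2*3*-0.2784 = -1.6706, grad_y = 2*1*-3.475 = -6.9499
  x_2 = -0.2784 - 0.1*-1.6706 = -0.1114
  y_2 = -3.475 - 0.1*-6.9499 = -2.78
Step 3: grad_x = 2*3*-0.1114 = -0.6683, grad_y = 2*1*-2.78 = -5.5599
  x_3 = -0.1114 - 0.1*-0.6683 = -0.0446
  y_3 = -2.78 - 0.1*-5.5599 = -2.224
f(-0.0446, -2.224) = 3*(-0.0446)^2 + 1*(-2.224)^2 = 4.952


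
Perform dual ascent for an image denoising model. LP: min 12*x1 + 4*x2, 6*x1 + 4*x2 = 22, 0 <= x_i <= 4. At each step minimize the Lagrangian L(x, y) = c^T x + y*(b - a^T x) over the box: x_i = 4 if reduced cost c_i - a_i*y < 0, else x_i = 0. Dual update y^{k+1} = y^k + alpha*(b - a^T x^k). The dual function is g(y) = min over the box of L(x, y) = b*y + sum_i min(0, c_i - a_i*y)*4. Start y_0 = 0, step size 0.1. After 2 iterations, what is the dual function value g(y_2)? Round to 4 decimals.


Dual ascent for LP: min 12*x1 + 4*x2, 6*x1 + 4*x2 = 22, 0 <= x_i <= 4
Step 1: y^k = 0.0, reduced costs: (12.0, 4.0)
  x^k = (0.0, 0.0), subgradient = b - a^T x = 22.0
  y^{k+1} = 0.0 + 0.1*22.0 = 2.2
Step 2: y^k = 2.2, reduced costs: (-1.2, -4.8)
  x^k = (4.0, 4.0), subgradient = b - a^T x = -18.0
  y^{k+1} = 2.2 + 0.1*-18.0 = 0.4
Dual objective at y_2 = 0.4: reduced costs (9.6, 2.4), box minimizer x = (0.0, 0.0)
g(y_2) = b*y + (c1 - a1*y)*x1 + (c2 - a2*y)*x2 = 22*0.4 + 9.6*0.0 + 2.4*0.0 = 8.8 + 0.0 + 0.0 = 8.8


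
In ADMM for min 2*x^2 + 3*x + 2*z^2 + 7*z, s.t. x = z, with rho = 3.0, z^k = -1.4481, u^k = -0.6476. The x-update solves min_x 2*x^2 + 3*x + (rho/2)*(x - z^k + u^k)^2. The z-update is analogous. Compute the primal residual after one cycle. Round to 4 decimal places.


ADMM iteration with rho = 3.0, z^k = -1.4481, u^k = -0.6476
Step 1: x-update.
Minimize 2*x^2 + 3*x + (3.0/2)*(x + 1.4481 - 0.6476)^2
FOC: (2*2 + 3.0)*x = -3 + 3.0*(-1.4481 + 0.6476)
x^{k+1} = -0.7716
Step 2: z-update.
Minimize 2*z^2 + 7*z + (3.0/2)*(-0.7716 - z - 0.6476)^2
FOC: (2*2 + 3.0)*z = -7 + 3.0*(-0.7716 - 0.6476)
z^{k+1} = -1.6082
Step 3: u-update.
u^{k+1} = -0.6476 - 0.7716 + 1.6082 = 0.189
Step 4: Primal residual = |-0.7716 + 1.6082| = 0.8366


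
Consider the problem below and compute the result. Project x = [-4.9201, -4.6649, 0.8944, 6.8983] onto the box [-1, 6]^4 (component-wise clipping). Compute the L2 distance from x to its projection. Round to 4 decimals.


Project each component onto [-1, 6].
clip(-4.9201) = -1.0, clip(-4.6649) = -1.0, clip(0.8944) = 0.8944, clip(6.8983) = 6.0
Projection = [-1.0, -1.0, 0.8944, 6.0]
Squared diffs: [15.3672, 13.4315, 0.0, 0.8069]
Distance = sqrt(29.6056) = 5.4411


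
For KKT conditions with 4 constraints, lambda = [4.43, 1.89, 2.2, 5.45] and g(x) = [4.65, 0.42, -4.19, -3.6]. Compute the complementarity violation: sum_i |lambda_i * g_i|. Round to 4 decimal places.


KKT complementary slackness check:
lambda_1 * g_1 = 4.43 * 4.65 = 20.5995
lambda_2 * g_2 = 1.89 * 0.42 = 0.7938
lambda_3 * g_3 = 2.2 * -4.19 = -9.218
lambda_4 * g_4 = 5.45 * -3.6 = -19.62
Total violation = 20.5995 + 0.7938 + 9.218 + 19.62 = 50.2313


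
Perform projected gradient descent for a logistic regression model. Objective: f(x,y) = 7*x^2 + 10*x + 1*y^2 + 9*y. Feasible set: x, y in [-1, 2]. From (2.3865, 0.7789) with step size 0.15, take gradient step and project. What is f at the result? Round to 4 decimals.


Step 1: Compute gradient at (2.3865, 0.7789).
grad_x = 2*7*2.3865 + 10 = 43.411
grad_y = 2*1*0.7789 + 9 = 10.5578
Step 2: Gradient step.
x_raw = 2.3865 - 0.15*43.411 = -4.1252
y_raw = 0.7789 - 0.15*10.5578 = -0.8048
Step 3: Project onto [-1, 2].
x_proj = clip(-4.1252) = -1.0
y_proj = clip(-0.8048) = -0.8048
Step 4: Evaluate f.
f(-1.0, -0.8048) = -9.5953


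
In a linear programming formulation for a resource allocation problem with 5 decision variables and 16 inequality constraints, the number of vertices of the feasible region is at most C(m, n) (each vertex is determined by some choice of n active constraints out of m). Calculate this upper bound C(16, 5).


Each vertex corresponds to some choice of n active constraints out of m, so the number of vertices is at most C(m, n) = m! / (n!(m-n)!).
m = 16, n = 5
Numerator: 16 * 15 * 14 * 13 * 12
Denominator: 5! = 120
C(16, 5) = 4368


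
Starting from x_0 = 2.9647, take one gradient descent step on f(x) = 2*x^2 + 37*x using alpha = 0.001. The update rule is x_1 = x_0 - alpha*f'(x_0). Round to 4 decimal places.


We compute the gradient at x_0 and apply the update.
f'(x) = 4*x + 37
f'(2.9647) = 4*2.9647 + 37 = 48.8588
x_1 = 2.9647 - 0.001*48.8588 = 2.9158


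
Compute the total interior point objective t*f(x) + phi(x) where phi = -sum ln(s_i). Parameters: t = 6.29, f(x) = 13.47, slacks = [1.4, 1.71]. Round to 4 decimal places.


Step 1: Compute log-barrier.
ln values: [0.3365, 0.5365]
phi = -(0.3365 + 0.5365) = -0.873
Step 2: Compute augmented objective.
t*f(x) = 6.29*13.47 = 84.7263
Total = 84.7263 - 0.873 = 83.8533


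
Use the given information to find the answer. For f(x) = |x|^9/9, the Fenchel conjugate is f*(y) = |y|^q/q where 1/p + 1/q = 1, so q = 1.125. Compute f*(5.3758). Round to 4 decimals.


The conjugate exponent q satisfies 1/p + 1/q = 1.
p = 9, so q = 9/(9 - 1) = 1.125
|y|^q = 5.3758^1.125 = 6.6336
f*(5.3758) = 6.6336 / 1.125 = 5.8965


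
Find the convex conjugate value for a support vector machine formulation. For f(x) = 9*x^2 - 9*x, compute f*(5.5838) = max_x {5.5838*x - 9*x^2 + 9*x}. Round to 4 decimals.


f*(y) = sup_x {y*x - a*x^2 - b*x} = sup_x {(y-b)*x - a*x^2}
FOC: (y - b) - 2a*x = 0 => x* = (y - b)/(2a)
x* = (5.5838 + 9)/(2*9) = 0.8102
f*(5.5838) = (y-b)^2/(4a) = (5.5838 + 9)^2/(4*9)
= 212.6872/36 = 5.908


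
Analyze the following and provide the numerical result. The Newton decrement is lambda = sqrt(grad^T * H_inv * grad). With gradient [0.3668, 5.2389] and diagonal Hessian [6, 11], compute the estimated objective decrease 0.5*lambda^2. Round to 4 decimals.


Step 1: H is diagonal, so H^(-1) * g = [0.0611, 0.4763].
Step 2: g^T H^(-1) g = sum_i g_i^2 / H_ii
  = (0.3668)^2/6 + (5.2389)^2/11
  = 0.0224 + 2.4951 = 2.5175
Step 3: Objective decrease = 0.5 * g^T H^(-1) g = 1.2588


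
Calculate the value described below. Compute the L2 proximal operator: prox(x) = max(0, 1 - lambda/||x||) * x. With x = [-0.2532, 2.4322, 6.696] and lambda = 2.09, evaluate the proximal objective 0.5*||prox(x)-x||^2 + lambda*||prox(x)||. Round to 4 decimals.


Step 1: Compute ||x||.
||x|| = 7.1285
Step 2: Compute scaling factor.
scale = max(0, 1 - 2.09/7.1285) = 0.7068
Step 3: prox(x) = [-0.179, 1.7191, 4.7328]
||prox(x)|| = 5.0385
Step 4: Proximal objective.
0.5*||prox-x||^2 = 2.1841
lambda*||prox|| = 10.5305
Total = 12.7146


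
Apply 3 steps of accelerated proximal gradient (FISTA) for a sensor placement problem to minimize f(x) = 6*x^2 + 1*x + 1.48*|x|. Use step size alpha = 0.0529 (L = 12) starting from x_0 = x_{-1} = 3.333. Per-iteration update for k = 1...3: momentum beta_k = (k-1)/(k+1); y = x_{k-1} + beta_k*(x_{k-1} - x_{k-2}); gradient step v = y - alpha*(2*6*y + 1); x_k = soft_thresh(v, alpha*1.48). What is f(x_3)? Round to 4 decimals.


FISTA on f(x) = 6*x^2 + 1*x + 1.48*|x|
L = 12, alpha = 0.0529
Iteration 1: beta = 0.0, y = 3.333 + 0.0*(3.333 - 3.333) = 3.333
  grad(y) = 40.996, v = y - alpha*grad = 1.1643
  prox(v) = soft_thresh(1.1643, 0.0783) = 1.086
Iteration 2: beta = 0.3333, y = 1.086 + 0.3333*(1.086 - 3.333) = 0.337
  grad(y) = 5.0443, v = y - alpha*grad = 0.0702
  prox(v) = soft_thresh(0.0702, 0.0783) = 0.0
Iteration 3: beta = 0.5, y = 0.0 + 0.5*(0.0 - 1.086) = -0.543
  grad(y) = -5.5161, v = y - alpha*grad = -0.2512
  prox(v) = soft_thresh(-0.2512, 0.0783) = -0.1729
f(x_3) = 6*(-0.1729)^2 + 1*(-0.1729) + 1.48*|-0.1729| = 0.2624


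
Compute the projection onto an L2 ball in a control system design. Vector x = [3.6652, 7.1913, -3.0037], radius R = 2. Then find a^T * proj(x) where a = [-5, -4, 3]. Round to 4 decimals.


Step 1: Compute ||x|| (intermediates to 6 decimals).
||x|| = sqrt(3.6652^2 + 7.1913^2 + (-3.0037)^2) = 8.612241
Step 2: Project.
Since ||x|| > R, scale = R/||x|| = 2/8.612241 = 0.232228, proj(x) = scale * x
proj(x) = [0.851162, 1.670021, -0.697543]
Step 3: Dot product.
a^T * proj(x) = -5*0.851162 - 4*1.670021 + 3*(-0.697543) = -13.0285


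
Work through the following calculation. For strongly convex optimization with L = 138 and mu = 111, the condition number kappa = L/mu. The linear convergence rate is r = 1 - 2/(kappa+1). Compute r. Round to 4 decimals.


Step 1: Compute the condition number.
kappa = L/mu = 138/111 = 1.2432
Step 2: Compute the convergence rate.
r = 1 - 2/(kappa + 1) = 1 - 2*mu/(L + mu) = (L - mu)/(L + mu) = 27/249 = 0.1084


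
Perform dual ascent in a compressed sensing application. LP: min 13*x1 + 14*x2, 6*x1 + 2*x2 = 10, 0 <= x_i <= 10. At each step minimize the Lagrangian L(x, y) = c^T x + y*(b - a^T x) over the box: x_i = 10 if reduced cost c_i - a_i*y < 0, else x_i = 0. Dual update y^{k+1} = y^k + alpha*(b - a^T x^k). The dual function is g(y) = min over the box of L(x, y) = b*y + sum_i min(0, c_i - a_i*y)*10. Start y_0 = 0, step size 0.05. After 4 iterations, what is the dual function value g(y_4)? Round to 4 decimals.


Dual ascent for LP: min 13*x1 + 14*x2, 6*x1 + 2*x2 = 10, 0 <= x_i <= 10
Step 1: y^k = 0.0, reduced costs: (13.0, 14.0)
  x^k = (0.0, 0.0), subgradient = b - a^T x = 10.0
  y^{k+1} = 0.0 + 0.05*10.0 = 0.5
Step 2: y^k = 0.5, reduced costs: (10.0, 13.0)
  x^k = (0.0, 0.0), subgradient = b - a^T x = 10.0
  y^{k+1} = 0.5 + 0.05*10.0 = 1.0
Step 3: y^k = 1.0, reduced costs: (7.0, 12.0)
  x^k = (0.0, 0.0), subgradient = b - a^T x = 10.0
  y^{k+1} = 1.0 + 0.05*10.0 = 1.5
Step 4: y^k = 1.5, reduced costs: (4.0, 11.0)
  x^k = (0.0, 0.0), subgradient = b - a^T x = 10.0
  y^{k+1} = 1.5 + 0.05*10.0 = 2.0
Dual objective at y_4 = 2.0: reduced costs (1.0, 10.0), box minimizer x = (0.0, 0.0)
g(y_4) = b*y + (c1 - a1*y)*x1 + (c2 - a2*y)*x2 = 10*2.0 + 1.0*0.0 + 10.0*0.0 = 20.0 + 0.0 + 0.0 = 20.0


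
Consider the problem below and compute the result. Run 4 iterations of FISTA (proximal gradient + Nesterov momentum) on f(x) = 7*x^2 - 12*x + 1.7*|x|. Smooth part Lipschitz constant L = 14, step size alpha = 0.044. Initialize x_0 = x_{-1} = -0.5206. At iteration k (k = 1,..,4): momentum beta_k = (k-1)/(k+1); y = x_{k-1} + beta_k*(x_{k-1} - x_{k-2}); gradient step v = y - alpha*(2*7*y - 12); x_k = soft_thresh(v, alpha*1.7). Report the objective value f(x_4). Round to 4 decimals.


FISTA on f(x) = 7*x^2 - 12*x + 1.7*|x|
L = 14, alpha = 0.044
Iteration 1: beta = 0.0, y = -0.5206 + 0.0*(-0.5206 + 0.5206) = -0.5206
  grad(y) = -19.2884, v = y - alpha*grad = 0.3281
  prox(v) = soft_thresh(0.3281, 0.0748) = 0.2533
Iteration 2: beta = 0.3333, y = 0.2533 + 0.3333*(0.2533 + 0.5206) = 0.5113
  grad(y) = -4.8425, v = y - alpha*grad = 0.7243
  prox(v) = soft_thresh(0.7243, 0.0748) = 0.6495
Iteration 3: beta = 0.5, y = 0.6495 + 0.5*(0.6495 - 0.2533) = 0.8476
  grad(y) = -0.1331, v = y - alpha*grad = 0.8535
  prox(v) = soft_thresh(0.8535, 0.0748) = 0.7787
Iteration 4: beta = 0.6, y = 0.7787 + 0.6*(0.7787 - 0.6495) = 0.8562
  grad(y) = -0.0133, v = y - alpha*grad = 0.8568
  prox(v) = soft_thresh(0.8568, 0.0748) = 0.782
f(x_4) = 7*0.782^2 - 12*0.782 + 1.7*|0.782| = -3.7739


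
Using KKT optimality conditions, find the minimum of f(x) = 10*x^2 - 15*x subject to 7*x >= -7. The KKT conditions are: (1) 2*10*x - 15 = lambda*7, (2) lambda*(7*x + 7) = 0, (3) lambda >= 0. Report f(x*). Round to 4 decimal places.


Step 1: Try lambda = 0 (constraint inactive).
Stationarity: 2*10*x - 15 = 0
x* = 15/(2*10) = 0.75
Check constraint: 7*0.75 = 5.25 >= -7 -- satisfied.
Step 2: Compute optimal value.
f(x*) = 10*0.75^2 - 15*0.75 = -5.625


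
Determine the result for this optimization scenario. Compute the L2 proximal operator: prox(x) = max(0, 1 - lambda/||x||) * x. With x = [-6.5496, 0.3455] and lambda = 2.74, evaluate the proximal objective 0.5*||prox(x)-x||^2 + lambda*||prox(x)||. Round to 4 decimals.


Step 1: Compute ||x||.
||x|| = 6.5587
Step 2: Compute scaling factor.
scale = max(0, 1 - 2.74/6.5587) = 0.5822
Step 3: prox(x) = [-3.8134, 0.2012]
||prox(x)|| = 3.8187
Step 4: Proximal objective.
0.5*||prox-x||^2 = 3.7538
lambda*||prox|| = 10.4632
Total = 14.2171


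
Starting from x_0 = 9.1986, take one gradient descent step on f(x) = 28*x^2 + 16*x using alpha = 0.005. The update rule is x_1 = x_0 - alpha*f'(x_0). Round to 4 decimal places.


We compute the gradient at x_0 and apply the update.
f'(x) = 56*x + 16
f'(9.1986) = 56*9.1986 + 16 = 531.1216
x_1 = 9.1986 - 0.005*531.1216 = 6.543


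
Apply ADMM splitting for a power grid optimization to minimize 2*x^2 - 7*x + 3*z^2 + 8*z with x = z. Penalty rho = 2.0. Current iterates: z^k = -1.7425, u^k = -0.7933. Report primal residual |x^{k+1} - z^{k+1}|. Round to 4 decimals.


ADMM iteration with rho = 2.0, z^k = -1.7425, u^k = -0.7933
Step 1: x-update.
Minimize 2*x^2 - 7*x + (2.0/2)*(x + 1.7425 - 0.7933)^2
FOC: (2*2 + 2.0)*x = 7 + 2.0*(-1.7425 + 0.7933)
x^{k+1} = 0.8503
Step 2: z-update.
Minimize 3*z^2 + 8*z + (2.0/2)*(0.8503 - z - 0.7933)^2
FOC: (2*3 + 2.0)*z = -8 + 2.0*(0.8503 - 0.7933)
z^{k+1} = -0.9858
Step 3: u-update.
u^{k+1} = -0.7933 + 0.8503 + 0.9858 = 1.0427
Step 4: Primal residual = |0.8503 + 0.9858| = 1.836


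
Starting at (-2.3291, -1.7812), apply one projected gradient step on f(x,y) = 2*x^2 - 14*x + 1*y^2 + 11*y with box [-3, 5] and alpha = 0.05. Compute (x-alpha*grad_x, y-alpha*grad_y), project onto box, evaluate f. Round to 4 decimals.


Step 1: Compute gradient at (-2.3291, -1.7812).
grad_x = 2*2*-2.3291 - 14 = -23.3164
grad_y = 2*1*-1.7812 + 11 = 7.4376
Step 2: Gradient step.
x_raw = -2.3291 - 0.05*-23.3164 = -1.1633
y_raw = -1.7812 - 0.05*7.4376 = -2.1531
Step 3: Project onto [-3, 5].
x_proj = clip(-1.1633) = -1.1633
y_proj = clip(-2.1531) = -2.1531
Step 4: Evaluate f.
f(-1.1633, -2.1531) = -0.0558


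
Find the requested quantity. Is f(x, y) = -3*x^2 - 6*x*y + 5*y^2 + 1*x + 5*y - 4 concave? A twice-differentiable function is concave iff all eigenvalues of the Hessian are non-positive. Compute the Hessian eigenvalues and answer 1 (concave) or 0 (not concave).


The Hessian of f(x,y) = -3*x^2 - 6*x*y + 5*y^2 + 1*x + 5*y - 4 is:
H = [[-6, -6], [-6, 10]]
Trace = -6 + 10 = 4
Determinant = -6*10 - (-6)^2 = -96
Discriminant = (4)^2 - 4*-96 = 400.0
Eigenvalues: lambda_1 = -8.0, lambda_2 = 12.0
The function is not concave.

0


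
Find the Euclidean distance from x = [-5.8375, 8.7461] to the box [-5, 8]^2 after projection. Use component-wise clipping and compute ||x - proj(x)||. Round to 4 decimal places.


Project each component onto [-5, 8].
clip(-5.8375) = -5.0, clip(8.7461) = 8.0
Projection = [-5.0, 8.0]
Squared diffs: [0.7014, 0.5567]
Distance = sqrt(1.2581) = 1.1216


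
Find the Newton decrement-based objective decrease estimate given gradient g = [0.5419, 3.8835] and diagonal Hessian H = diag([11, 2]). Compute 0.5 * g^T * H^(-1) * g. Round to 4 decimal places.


Step 1: H is diagonal, so H^(-1) * g = [0.0493, 1.9418].
Step 2: g^T H^(-1) g = sum_i g_i^2 / H_ii
  = (0.5419)^2/11 + (3.8835)^2/2
  = 0.0267 + 7.5408 = 7.5675
Step 3: Objective decrease = 0.5 * g^T H^(-1) g = 3.7837


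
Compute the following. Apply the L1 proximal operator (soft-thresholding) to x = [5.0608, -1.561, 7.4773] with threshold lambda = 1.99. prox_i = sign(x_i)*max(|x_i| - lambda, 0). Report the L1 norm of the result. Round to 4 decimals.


Soft-thresholding with lambda = 1.99:
prox(5.0608) = sign(5.0608)*max(|5.0608| - 1.99, 0) = 3.0708
prox(-1.561) = sign(-1.561)*max(|-1.561| - 1.99, 0) = 0.0
prox(7.4773) = sign(7.4773)*max(|7.4773| - 1.99, 0) = 5.4873
prox(x) = [3.0708, 0.0, 5.4873]
||prox(x)||_1 = 3.0708 + 0.0 + 5.4873 = 8.5581


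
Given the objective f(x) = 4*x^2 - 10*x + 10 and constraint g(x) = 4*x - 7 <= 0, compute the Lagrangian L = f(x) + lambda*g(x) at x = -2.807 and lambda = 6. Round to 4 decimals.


Step 1: Evaluate f(x).
f(-2.807) = 4*(-2.807)^2 - 10*(-2.807) + 10 = 69.587
Step 2: Evaluate g(x).
g(-2.807) = 4*-2.807 - 7 = -18.228
Step 3: Compute Lagrangian.
L = 69.587 + 6*-18.228 = -39.781


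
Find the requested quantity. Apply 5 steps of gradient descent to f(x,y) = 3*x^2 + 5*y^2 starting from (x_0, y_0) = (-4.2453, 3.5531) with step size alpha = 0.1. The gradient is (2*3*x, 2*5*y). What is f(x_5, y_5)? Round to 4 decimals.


Gradient descent on f(x,y) = 3*x^2 + 5*y^2.
Starting point: (-4.2453, 3.5531), alpha = 0.1
Step 1: grad_x = 2*3*-4.2453 = -25.4718, grad_y = 2*5*3.5531 = 35.531
  x_1 = -4.2453 - 0.1*-25.4718 = -1.6981
  y_1 = 3.5531 - 0.1*35.531 = 0.0
Step 2: grad_x = 2*3*-1.6981 = -10.1887, grad_y = 2*5*0.0 = 0.0
  x_2 = -1.6981 - 0.1*-10.1887 = -0.6792
  y_2 = 0.0 - 0.1*0.0 = 0.0
Step 3: grad_x = 2*3*-0.6792 = -4.0755, grad_y = 2*5*0.0 = 0.0
  x_3 = -0.6792 - 0.1*-4.0755 = -0.2717
  y_3 = 0.0 - 0.1*0.0 = 0.0
Step 4: grad_x = 2*3*-0.2717 = -1.6302, grad_y = 2*5*0.0 = 0.0
  x_4 = -0.2717 - 0.1*-1.6302 = -0.1087
  y_4 = 0.0 - 0.1*0.0 = 0.0
Step 5: grad_x = 2*3*-0.1087 = -0.6521, grad_y = 2*5*0.0 = 0.0
  x_5 = -0.1087 - 0.1*-0.6521 = -0.0435
  y_5 = 0.0 - 0.1*0.0 = 0.0
f(-0.0435, 0.0) = 3*(-0.0435)^2 + 5*0.0^2 = 0.0057


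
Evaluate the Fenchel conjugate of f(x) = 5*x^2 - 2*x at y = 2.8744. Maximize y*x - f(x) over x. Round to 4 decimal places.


f*(y) = sup_x {y*x - a*x^2 - b*x} = sup_x {(y-b)*x - a*x^2}
FOC: (y - b) - 2a*x = 0 => x* = (y - b)/(2a)
x* = (2.8744 + 2)/(2*5) = 0.4874
f*(2.8744) = (y-b)^2/(4a) = (2.8744 + 2)^2/(4*5)
= 23.7598/20 = 1.188


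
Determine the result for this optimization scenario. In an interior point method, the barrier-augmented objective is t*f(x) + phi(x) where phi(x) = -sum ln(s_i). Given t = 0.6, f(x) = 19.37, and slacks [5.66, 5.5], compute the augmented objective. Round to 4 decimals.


Step 1: Compute log-barrier.
ln values: [1.7334, 1.7047]
phi = -(1.7334 + 1.7047) = -3.4382
Step 2: Compute augmented objective.
t*f(x) = 0.6*19.37 = 11.622
Total = 11.622 - 3.4382 = 8.1838


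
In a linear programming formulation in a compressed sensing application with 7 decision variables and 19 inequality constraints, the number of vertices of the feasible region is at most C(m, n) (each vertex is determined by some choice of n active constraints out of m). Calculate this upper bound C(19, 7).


Each vertex corresponds to some choice of n active constraints out of m, so the number of vertices is at most C(m, n) = m! / (n!(m-n)!).
m = 19, n = 7
Numerator: 19 * 18 * 17 * 16 * 15 * 14 * 13
Denominator: 7! = 5040
C(19, 7) = 50388


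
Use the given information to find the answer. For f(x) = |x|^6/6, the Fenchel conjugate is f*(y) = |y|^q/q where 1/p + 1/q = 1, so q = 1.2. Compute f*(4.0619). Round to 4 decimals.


The conjugate exponent q satisfies 1/p + 1/q = 1.
p = 6, so q = 6/(6 - 1) = 1.2
|y|^q = 4.0619^1.2 = 5.3762
f*(4.0619) = 5.3762 / 1.2 = 4.4802


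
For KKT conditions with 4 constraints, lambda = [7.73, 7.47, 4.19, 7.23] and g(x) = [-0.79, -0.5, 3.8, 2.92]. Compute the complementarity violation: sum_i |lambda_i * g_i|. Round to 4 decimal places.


KKT complementary slackness check:
lambda_1 * g_1 = 7.73 * -0.79 = -6.1067
lambda_2 * g_2 = 7.47 * -0.5 = -3.735
lambda_3 * g_3 = 4.19 * 3.8 = 15.922
lambda_4 * g_4 = 7.23 * 2.92 = 21.1116
Total violation = 6.1067 + 3.735 + 15.922 + 21.1116 = 46.8753


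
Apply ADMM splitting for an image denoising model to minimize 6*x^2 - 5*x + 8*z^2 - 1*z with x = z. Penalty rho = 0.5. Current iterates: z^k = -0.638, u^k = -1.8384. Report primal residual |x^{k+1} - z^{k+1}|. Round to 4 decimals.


ADMM iteration with rho = 0.5, z^k = -0.638, u^k = -1.8384
Step 1: x-update.
Minimize 6*x^2 - 5*x + (0.5/2)*(x + 0.638 - 1.8384)^2
FOC: (2*6 + 0.5)*x = 5 + 0.5*(-0.638 + 1.8384)
x^{k+1} = 0.448
Step 2: z-update.
Minimize 8*z^2 - 1*z + (0.5/2)*(0.448 - z - 1.8384)^2
FOC: (2*8 + 0.5)*z = 1 + 0.5*(0.448 - 1.8384)
z^{k+1} = 0.0185
Step 3: u-update.
u^{k+1} = -1.8384 + 0.448 - 0.0185 = -1.4089
Step 4: Primal residual = |0.448 - 0.0185| = 0.4295


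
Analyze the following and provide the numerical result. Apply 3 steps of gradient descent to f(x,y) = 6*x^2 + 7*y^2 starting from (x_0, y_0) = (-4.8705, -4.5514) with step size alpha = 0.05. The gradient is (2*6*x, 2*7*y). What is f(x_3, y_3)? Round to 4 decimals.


Gradient descent on f(x,y) = 6*x^2 + 7*y^2.
Starting point: (-4.8705, -4.5514), alpha = 0.05
Step 1: grad_x = 2*6*-4.8705 = -58.446, grad_y = 2*7*-4.5514 = -63.7196
  x_1 = -4.8705 - 0.05*-58.446 = -1.9482
  y_1 = -4.5514 - 0.05*-63.7196 = -1.3654
Step 2: grad_x = 2*6*-1.9482 = -23.3784, grad_y = 2*7*-1.3654 = -19.1159
  x_2 = -1.9482 - 0.05*-23.3784 = -0.7793
  y_2 = -1.3654 - 0.05*-19.1159 = -0.4096
Step 3: grad_x = 2*6*-0.7793 = -9.3514, grad_y = 2*7*-0.4096 = -5.7348
  x_3 = -0.7793 - 0.05*-9.3514 = -0.3117
  y_3 = -0.4096 - 0.05*-5.7348 = -0.1229
f(-0.3117, -0.1229) = 6*(-0.3117)^2 + 7*(-0.1229)^2 = 0.6887


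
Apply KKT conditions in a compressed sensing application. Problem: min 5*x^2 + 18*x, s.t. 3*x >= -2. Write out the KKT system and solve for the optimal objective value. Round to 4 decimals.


Step 1: Try lambda = 0 (constraint inactive).
x_unc = -18/(2*5) = -1.8
Check: 3*-1.8 = -5.4 < -2 -- violated!
Step 2: Constraint must be active: 3*x = -2
x* = -2/3 = -0.6667 (rounded; the exact value -2/3 is used below)
lambda = (2*5*(-2/3) + 18)/3 = 3.7778
Step 3: Compute optimal value.
f(x*) = 5*(-2/3)^2 + 18*(-2/3) = -9.7778


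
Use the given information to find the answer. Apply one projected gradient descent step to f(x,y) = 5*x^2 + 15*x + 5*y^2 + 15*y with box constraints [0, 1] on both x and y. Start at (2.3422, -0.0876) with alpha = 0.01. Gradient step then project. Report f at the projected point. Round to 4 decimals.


Step 1: Compute gradient at (2.3422, -0.0876).
grad_x = 2*5*2.3422 + 15 = 38.422
grad_y = 2*5*-0.0876 + 15 = 14.124
Step 2: Gradient step.
x_raw = 2.3422 - 0.01*38.422 = 1.958
y_raw = -0.0876 - 0.01*14.124 = -0.2288
Step 3: Project onto [0, 1].
x_proj = clip(1.958) = 1.0
y_proj = clip(-0.2288) = 0.0
Step 4: Evaluate f.
f(1.0, 0.0) = 20.0


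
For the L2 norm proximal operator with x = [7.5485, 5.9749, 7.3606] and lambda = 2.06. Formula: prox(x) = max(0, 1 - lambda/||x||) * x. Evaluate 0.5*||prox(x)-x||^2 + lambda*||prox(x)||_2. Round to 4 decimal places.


Step 1: Compute ||x||.
||x|| = 12.1185
Step 2: Compute scaling factor.
scale = max(0, 1 - 2.06/12.1185) = 0.83
Step 3: prox(x) = [6.2653, 4.9592, 6.1094]
||prox(x)|| = 10.0585
Step 4: Proximal objective.
0.5*||prox-x||^2 = 2.1218
lambda*||prox|| = 20.7205
Total = 22.8423


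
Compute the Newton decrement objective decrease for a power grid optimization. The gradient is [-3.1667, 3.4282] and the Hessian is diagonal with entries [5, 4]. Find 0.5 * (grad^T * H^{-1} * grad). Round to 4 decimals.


Step 1: H is diagonal, so H^(-1) * g = [-0.6333, 0.8571].
Step 2: g^T H^(-1) g = sum_i g_i^2 / H_ii
  = (-3.1667)^2/5 + (3.4282)^2/4
  = 2.0056 + 2.9381 = 4.9437
Step 3: Objective decrease = 0.5 * g^T H^(-1) g = 2.4719


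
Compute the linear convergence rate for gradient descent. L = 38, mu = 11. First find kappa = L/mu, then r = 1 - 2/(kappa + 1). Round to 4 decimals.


Step 1: Compute the condition number.
kappa = L/mu = 38/11 = 3.4545
Step 2: Compute the convergence rate.
r = 1 - 2/(kappa + 1) = 1 - 2*mu/(L + mu) = (L - mu)/(L + mu) = 27/49 = 0.551


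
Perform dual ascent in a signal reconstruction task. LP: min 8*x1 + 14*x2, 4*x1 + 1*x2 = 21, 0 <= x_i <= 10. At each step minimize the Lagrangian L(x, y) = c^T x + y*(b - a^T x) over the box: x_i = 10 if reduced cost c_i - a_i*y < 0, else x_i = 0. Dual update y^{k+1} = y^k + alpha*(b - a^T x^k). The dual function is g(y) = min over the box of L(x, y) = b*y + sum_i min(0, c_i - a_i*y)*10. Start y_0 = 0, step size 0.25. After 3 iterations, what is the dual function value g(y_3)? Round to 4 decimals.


Dual ascent for LP: min 8*x1 + 14*x2, 4*x1 + 1*x2 = 21, 0 <= x_i <= 10
Step 1: y^k = 0.0, reduced costs: (8.0, 14.0)
  x^k = (0.0, 0.0), subgradient = b - a^T x = 21.0
  y^{k+1} = 0.0 + 0.25*21.0 = 5.25
Step 2: y^k = 5.25, reduced costs: (-13.0, 8.75)
  x^k = (10.0, 0.0), subgradient = b - a^T x = -19.0
  y^{k+1} = 5.25 + 0.25*-19.0 = 0.5
Step 3: y^k = 0.5, reduced costs: (6.0, 13.5)
  x^k = (0.0, 0.0), subgradient = b - a^T x = 21.0
  y^{k+1} = 0.5 + 0.25*21.0 = 5.75
Dual objective at y_3 = 5.75: reduced costs (-15.0, 8.25), box minimizer x = (10.0, 0.0)
g(y_3) = b*y + (c1 - a1*y)*x1 + (c2 - a2*y)*x2 = 21*5.75 + (-15.0)*10.0 + 8.25*0.0 = 120.75 - 150.0 + 0.0 = -29.25


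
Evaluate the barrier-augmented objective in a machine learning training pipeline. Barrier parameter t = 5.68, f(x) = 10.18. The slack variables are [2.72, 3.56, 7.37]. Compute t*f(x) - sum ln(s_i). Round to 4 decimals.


Step 1: Compute log-barrier.
ln values: [1.0006, 1.2698, 1.9974]
phi = -(1.0006 + 1.2698 + 1.9974) = -4.2678
Step 2: Compute augmented objective.
t*f(x) = 5.68*10.18 = 57.8224
Total = 57.8224 - 4.2678 = 53.5546


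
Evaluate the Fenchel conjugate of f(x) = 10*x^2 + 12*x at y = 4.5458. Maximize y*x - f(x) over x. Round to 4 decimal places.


f*(y) = sup_x {y*x - a*x^2 - b*x} = sup_x {(y-b)*x - a*x^2}
FOC: (y - b) - 2a*x = 0 => x* = (y - b)/(2a)
x* = (4.5458 - 12)/(2*10) = -0.3727
f*(4.5458) = (y-b)^2/(4a) = (4.5458 - 12)^2/(4*10)
= 55.5651/40 = 1.3891


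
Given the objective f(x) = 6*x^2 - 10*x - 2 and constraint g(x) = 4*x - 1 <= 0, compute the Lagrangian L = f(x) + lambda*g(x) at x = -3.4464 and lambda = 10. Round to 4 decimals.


Step 1: Evaluate f(x).
f(-3.4464) = 6*(-3.4464)^2 - 10*(-3.4464) - 2 = 103.73
Step 2: Evaluate g(x).
g(-3.4464) = 4*-3.4464 - 1 = -14.7856
Step 3: Compute Lagrangian.
L = 103.73 + 10*-14.7856 = -44.126


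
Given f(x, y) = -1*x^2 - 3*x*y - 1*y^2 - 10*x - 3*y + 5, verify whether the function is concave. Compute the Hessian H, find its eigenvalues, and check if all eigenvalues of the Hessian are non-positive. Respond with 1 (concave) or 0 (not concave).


The Hessian of f(x,y) = -1*x^2 - 3*x*y - 1*y^2 - 10*x - 3*y + 5 is:
H = [[-2, -3], [-3, -2]]
Trace = -2 - 2 = -4
Determinant = -2*-2 - (-3)^2 = -5
Discriminant = (-4)^2 - 4*-5 = 36.0
Eigenvalues: lambda_1 = -5.0, lambda_2 = 1.0
The function is not concave.

0


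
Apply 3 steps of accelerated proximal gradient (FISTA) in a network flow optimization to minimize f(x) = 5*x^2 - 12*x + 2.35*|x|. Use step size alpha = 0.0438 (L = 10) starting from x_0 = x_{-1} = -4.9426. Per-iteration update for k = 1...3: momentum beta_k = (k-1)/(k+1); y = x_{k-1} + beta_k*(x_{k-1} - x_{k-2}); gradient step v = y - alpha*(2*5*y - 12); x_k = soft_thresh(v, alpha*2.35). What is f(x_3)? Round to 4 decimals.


FISTA on f(x) = 5*x^2 - 12*x + 2.35*|x|
L = 10, alpha = 0.0438
Iteration 1: beta = 0.0, y = -4.9426 + 0.0*(-4.9426 + 4.9426) = -4.9426
  grad(y) = -61.426, v = y - alpha*grad = -2.2521
  prox(v) = soft_thresh(-2.2521, 0.1029) = -2.1492
Iteration 2: beta = 0.3333, y = -2.1492 + 0.3333*(-2.1492 + 4.9426) = -1.2181
  grad(y) = -24.1808, v = y - alpha*grad = -0.159
  prox(v) = soft_thresh(-0.159, 0.1029) = -0.056
Iteration 3: beta = 0.5, y = -0.056 + 0.5*(-0.056 + 2.1492) = 0.9906
  grad(y) = -2.0944, v = y - alpha*grad = 1.0823
  prox(v) = soft_thresh(1.0823, 0.1029) = 0.9794
f(x_3) = 5*0.9794^2 - 12*0.9794 + 2.35*|0.9794| = -4.6551
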